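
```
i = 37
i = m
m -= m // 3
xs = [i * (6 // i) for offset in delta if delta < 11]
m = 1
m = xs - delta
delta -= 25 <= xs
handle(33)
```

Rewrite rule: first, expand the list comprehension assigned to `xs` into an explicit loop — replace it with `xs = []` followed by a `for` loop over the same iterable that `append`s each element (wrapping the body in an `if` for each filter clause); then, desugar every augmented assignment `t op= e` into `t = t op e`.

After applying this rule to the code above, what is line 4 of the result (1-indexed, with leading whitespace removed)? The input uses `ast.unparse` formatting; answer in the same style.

xs = []

Transformed code:
i = 37
i = m
m = m - m // 3
xs = []
for offset in delta:
    if delta < 11:
        xs.append(i * (6 // i))
m = 1
m = xs - delta
delta = delta - (25 <= xs)
handle(33)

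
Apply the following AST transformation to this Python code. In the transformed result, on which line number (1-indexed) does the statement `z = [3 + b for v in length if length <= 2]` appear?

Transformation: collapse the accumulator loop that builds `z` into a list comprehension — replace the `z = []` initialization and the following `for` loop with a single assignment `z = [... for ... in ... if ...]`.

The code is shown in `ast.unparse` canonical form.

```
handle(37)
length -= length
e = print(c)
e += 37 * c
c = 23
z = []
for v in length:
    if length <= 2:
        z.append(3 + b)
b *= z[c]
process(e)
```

6

Transformed code:
handle(37)
length -= length
e = print(c)
e += 37 * c
c = 23
z = [3 + b for v in length if length <= 2]
b *= z[c]
process(e)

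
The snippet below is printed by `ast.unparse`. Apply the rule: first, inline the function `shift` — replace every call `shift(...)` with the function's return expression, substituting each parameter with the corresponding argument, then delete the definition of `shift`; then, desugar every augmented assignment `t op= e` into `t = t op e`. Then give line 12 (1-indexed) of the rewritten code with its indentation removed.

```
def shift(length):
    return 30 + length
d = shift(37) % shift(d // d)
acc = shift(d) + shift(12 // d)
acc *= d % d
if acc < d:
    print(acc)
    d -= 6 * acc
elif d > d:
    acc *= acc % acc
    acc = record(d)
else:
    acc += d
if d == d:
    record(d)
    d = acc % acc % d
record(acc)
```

Transformed code:
d = (30 + 37) % (30 + d // d)
acc = 30 + d + (30 + 12 // d)
acc = acc * (d % d)
if acc < d:
    print(acc)
    d = d - 6 * acc
elif d > d:
    acc = acc * (acc % acc)
    acc = record(d)
else:
    acc = acc + d
if d == d:
    record(d)
    d = acc % acc % d
record(acc)

if d == d:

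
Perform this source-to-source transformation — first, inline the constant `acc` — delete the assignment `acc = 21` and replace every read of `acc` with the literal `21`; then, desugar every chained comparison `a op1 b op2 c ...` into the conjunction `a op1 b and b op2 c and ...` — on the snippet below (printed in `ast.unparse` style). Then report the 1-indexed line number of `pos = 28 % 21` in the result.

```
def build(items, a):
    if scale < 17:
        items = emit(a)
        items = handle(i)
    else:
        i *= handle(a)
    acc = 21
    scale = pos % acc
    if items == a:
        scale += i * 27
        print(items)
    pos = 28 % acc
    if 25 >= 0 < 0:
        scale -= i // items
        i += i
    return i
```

Transformed code:
def build(items, a):
    if scale < 17:
        items = emit(a)
        items = handle(i)
    else:
        i *= handle(a)
    scale = pos % 21
    if items == a:
        scale += i * 27
        print(items)
    pos = 28 % 21
    if 25 >= 0 and 0 < 0:
        scale -= i // items
        i += i
    return i

11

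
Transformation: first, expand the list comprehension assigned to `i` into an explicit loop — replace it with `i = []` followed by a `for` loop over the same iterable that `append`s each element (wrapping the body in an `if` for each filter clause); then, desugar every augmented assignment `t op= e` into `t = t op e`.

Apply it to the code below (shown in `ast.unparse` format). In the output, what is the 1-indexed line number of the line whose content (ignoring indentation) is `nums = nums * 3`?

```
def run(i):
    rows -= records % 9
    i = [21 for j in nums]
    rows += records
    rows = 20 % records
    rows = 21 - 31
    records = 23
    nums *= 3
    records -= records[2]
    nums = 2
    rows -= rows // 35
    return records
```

Transformed code:
def run(i):
    rows = rows - records % 9
    i = []
    for j in nums:
        i.append(21)
    rows = rows + records
    rows = 20 % records
    rows = 21 - 31
    records = 23
    nums = nums * 3
    records = records - records[2]
    nums = 2
    rows = rows - rows // 35
    return records

10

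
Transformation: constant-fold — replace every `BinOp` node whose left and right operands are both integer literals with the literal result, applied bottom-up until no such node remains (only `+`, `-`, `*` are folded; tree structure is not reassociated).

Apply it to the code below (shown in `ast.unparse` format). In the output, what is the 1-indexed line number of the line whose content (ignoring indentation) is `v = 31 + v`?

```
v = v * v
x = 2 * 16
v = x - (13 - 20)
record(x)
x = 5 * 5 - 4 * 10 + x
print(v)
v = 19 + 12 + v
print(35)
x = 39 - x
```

Transformed code:
v = v * v
x = 32
v = x - -7
record(x)
x = -15 + x
print(v)
v = 31 + v
print(35)
x = 39 - x

7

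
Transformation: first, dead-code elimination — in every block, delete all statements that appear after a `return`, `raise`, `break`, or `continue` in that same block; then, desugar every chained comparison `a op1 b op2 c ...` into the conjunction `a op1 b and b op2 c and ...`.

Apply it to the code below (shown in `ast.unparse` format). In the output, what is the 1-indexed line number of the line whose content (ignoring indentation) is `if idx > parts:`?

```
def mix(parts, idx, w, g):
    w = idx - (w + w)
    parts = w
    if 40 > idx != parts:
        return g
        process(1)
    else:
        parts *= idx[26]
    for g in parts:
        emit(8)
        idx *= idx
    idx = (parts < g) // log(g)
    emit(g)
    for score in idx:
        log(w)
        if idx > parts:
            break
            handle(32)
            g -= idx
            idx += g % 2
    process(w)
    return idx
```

15

Transformed code:
def mix(parts, idx, w, g):
    w = idx - (w + w)
    parts = w
    if 40 > idx and idx != parts:
        return g
    else:
        parts *= idx[26]
    for g in parts:
        emit(8)
        idx *= idx
    idx = (parts < g) // log(g)
    emit(g)
    for score in idx:
        log(w)
        if idx > parts:
            break
    process(w)
    return idx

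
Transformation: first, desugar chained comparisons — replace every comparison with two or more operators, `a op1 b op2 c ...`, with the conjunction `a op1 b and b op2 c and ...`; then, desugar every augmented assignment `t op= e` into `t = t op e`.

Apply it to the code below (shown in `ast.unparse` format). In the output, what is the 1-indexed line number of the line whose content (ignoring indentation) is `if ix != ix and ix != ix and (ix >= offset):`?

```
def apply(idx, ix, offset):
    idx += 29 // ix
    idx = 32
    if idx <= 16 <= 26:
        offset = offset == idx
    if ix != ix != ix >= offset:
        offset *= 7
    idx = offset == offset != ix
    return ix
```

6

Transformed code:
def apply(idx, ix, offset):
    idx = idx + 29 // ix
    idx = 32
    if idx <= 16 and 16 <= 26:
        offset = offset == idx
    if ix != ix and ix != ix and (ix >= offset):
        offset = offset * 7
    idx = offset == offset and offset != ix
    return ix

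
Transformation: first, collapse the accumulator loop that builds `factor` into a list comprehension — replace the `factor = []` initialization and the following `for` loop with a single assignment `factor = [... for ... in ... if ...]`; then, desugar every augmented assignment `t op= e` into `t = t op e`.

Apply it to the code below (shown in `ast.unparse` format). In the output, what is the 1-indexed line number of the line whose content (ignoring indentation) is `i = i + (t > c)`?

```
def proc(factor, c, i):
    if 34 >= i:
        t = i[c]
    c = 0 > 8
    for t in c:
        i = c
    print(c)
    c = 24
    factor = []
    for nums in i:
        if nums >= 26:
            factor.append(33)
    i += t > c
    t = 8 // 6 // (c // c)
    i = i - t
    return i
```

10

Transformed code:
def proc(factor, c, i):
    if 34 >= i:
        t = i[c]
    c = 0 > 8
    for t in c:
        i = c
    print(c)
    c = 24
    factor = [33 for nums in i if nums >= 26]
    i = i + (t > c)
    t = 8 // 6 // (c // c)
    i = i - t
    return i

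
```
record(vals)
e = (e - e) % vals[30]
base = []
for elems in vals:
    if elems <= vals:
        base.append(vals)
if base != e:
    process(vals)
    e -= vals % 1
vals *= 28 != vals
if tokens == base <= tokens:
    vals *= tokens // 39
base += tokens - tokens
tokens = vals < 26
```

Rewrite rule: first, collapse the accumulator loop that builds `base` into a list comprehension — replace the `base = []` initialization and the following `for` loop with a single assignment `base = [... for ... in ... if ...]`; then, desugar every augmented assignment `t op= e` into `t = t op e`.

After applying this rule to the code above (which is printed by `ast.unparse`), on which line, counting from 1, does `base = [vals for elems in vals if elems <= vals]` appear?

Transformed code:
record(vals)
e = (e - e) % vals[30]
base = [vals for elems in vals if elems <= vals]
if base != e:
    process(vals)
    e = e - vals % 1
vals = vals * (28 != vals)
if tokens == base <= tokens:
    vals = vals * (tokens // 39)
base = base + (tokens - tokens)
tokens = vals < 26

3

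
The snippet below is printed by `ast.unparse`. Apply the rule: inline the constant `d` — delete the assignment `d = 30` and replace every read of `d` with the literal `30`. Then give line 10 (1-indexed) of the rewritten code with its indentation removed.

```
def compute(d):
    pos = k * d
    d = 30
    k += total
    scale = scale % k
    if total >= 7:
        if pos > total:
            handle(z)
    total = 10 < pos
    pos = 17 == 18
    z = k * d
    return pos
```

z = k * 30

Transformed code:
def compute(d):
    pos = k * 30
    k += total
    scale = scale % k
    if total >= 7:
        if pos > total:
            handle(z)
    total = 10 < pos
    pos = 17 == 18
    z = k * 30
    return pos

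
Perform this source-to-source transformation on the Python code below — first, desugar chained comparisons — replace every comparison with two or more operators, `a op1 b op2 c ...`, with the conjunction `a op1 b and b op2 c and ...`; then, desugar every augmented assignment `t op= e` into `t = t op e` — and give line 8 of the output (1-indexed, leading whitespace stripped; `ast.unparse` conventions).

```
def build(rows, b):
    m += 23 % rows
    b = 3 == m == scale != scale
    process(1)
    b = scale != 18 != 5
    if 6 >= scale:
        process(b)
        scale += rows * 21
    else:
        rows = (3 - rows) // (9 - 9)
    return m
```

scale = scale + rows * 21

Transformed code:
def build(rows, b):
    m = m + 23 % rows
    b = 3 == m and m == scale and (scale != scale)
    process(1)
    b = scale != 18 and 18 != 5
    if 6 >= scale:
        process(b)
        scale = scale + rows * 21
    else:
        rows = (3 - rows) // (9 - 9)
    return m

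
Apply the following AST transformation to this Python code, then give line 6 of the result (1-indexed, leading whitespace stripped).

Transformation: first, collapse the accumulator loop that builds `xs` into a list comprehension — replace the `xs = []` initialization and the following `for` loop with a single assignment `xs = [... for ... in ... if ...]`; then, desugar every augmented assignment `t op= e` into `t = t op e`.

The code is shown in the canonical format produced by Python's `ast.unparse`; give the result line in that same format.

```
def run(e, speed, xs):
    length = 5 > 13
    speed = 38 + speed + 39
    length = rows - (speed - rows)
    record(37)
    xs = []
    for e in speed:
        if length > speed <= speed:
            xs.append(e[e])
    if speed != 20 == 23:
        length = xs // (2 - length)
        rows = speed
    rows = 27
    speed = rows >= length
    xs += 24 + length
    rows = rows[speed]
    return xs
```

xs = [e[e] for e in speed if length > speed <= speed]

Transformed code:
def run(e, speed, xs):
    length = 5 > 13
    speed = 38 + speed + 39
    length = rows - (speed - rows)
    record(37)
    xs = [e[e] for e in speed if length > speed <= speed]
    if speed != 20 == 23:
        length = xs // (2 - length)
        rows = speed
    rows = 27
    speed = rows >= length
    xs = xs + (24 + length)
    rows = rows[speed]
    return xs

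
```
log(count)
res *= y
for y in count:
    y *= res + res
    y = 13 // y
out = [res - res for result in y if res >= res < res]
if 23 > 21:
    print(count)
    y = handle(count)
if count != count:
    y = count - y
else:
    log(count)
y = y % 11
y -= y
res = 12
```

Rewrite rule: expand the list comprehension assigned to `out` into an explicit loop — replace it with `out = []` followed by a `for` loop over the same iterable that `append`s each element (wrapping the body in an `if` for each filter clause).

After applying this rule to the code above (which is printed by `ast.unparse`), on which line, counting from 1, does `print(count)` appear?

11

Transformed code:
log(count)
res *= y
for y in count:
    y *= res + res
    y = 13 // y
out = []
for result in y:
    if res >= res < res:
        out.append(res - res)
if 23 > 21:
    print(count)
    y = handle(count)
if count != count:
    y = count - y
else:
    log(count)
y = y % 11
y -= y
res = 12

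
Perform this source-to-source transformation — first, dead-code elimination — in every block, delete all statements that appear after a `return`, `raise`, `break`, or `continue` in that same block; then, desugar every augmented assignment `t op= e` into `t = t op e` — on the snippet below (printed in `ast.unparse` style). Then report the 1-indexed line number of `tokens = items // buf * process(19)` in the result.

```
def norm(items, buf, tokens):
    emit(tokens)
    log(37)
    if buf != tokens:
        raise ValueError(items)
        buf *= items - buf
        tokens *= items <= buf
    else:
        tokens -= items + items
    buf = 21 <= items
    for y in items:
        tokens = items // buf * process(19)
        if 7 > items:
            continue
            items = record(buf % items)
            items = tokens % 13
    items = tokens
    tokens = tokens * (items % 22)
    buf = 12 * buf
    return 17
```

10

Transformed code:
def norm(items, buf, tokens):
    emit(tokens)
    log(37)
    if buf != tokens:
        raise ValueError(items)
    else:
        tokens = tokens - (items + items)
    buf = 21 <= items
    for y in items:
        tokens = items // buf * process(19)
        if 7 > items:
            continue
    items = tokens
    tokens = tokens * (items % 22)
    buf = 12 * buf
    return 17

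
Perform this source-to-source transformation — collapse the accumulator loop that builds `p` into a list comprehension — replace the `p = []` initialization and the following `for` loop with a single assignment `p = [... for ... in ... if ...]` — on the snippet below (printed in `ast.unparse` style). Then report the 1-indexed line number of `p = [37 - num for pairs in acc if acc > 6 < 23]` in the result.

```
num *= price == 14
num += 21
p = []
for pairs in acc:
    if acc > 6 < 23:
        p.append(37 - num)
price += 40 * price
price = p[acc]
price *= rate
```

Transformed code:
num *= price == 14
num += 21
p = [37 - num for pairs in acc if acc > 6 < 23]
price += 40 * price
price = p[acc]
price *= rate

3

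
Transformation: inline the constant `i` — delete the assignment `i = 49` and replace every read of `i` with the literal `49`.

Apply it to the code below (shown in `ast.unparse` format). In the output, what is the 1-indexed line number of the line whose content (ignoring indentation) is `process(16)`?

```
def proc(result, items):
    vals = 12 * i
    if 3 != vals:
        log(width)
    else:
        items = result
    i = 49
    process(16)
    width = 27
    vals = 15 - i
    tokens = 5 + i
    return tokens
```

7

Transformed code:
def proc(result, items):
    vals = 12 * 49
    if 3 != vals:
        log(width)
    else:
        items = result
    process(16)
    width = 27
    vals = 15 - 49
    tokens = 5 + 49
    return tokens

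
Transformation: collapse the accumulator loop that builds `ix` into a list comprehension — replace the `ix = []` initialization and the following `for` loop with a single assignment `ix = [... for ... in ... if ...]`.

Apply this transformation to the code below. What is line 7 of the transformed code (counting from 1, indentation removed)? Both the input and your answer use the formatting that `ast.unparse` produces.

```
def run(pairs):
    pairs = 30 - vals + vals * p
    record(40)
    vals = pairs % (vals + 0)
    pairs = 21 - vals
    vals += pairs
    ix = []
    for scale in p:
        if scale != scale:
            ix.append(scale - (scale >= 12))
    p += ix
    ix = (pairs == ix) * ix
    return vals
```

Transformed code:
def run(pairs):
    pairs = 30 - vals + vals * p
    record(40)
    vals = pairs % (vals + 0)
    pairs = 21 - vals
    vals += pairs
    ix = [scale - (scale >= 12) for scale in p if scale != scale]
    p += ix
    ix = (pairs == ix) * ix
    return vals

ix = [scale - (scale >= 12) for scale in p if scale != scale]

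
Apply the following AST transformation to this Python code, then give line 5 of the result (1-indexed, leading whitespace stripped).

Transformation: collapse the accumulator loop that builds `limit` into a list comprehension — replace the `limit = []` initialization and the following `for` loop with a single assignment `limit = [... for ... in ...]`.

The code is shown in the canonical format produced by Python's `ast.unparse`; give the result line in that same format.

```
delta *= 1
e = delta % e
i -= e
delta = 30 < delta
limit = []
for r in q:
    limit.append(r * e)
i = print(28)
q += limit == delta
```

Transformed code:
delta *= 1
e = delta % e
i -= e
delta = 30 < delta
limit = [r * e for r in q]
i = print(28)
q += limit == delta

limit = [r * e for r in q]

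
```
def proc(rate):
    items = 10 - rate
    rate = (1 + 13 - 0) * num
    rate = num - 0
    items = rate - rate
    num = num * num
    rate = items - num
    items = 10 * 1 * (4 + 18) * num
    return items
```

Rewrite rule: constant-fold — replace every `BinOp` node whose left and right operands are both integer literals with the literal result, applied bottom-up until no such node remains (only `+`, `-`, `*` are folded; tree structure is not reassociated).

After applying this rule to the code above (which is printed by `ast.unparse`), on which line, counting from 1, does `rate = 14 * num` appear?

Transformed code:
def proc(rate):
    items = 10 - rate
    rate = 14 * num
    rate = num - 0
    items = rate - rate
    num = num * num
    rate = items - num
    items = 220 * num
    return items

3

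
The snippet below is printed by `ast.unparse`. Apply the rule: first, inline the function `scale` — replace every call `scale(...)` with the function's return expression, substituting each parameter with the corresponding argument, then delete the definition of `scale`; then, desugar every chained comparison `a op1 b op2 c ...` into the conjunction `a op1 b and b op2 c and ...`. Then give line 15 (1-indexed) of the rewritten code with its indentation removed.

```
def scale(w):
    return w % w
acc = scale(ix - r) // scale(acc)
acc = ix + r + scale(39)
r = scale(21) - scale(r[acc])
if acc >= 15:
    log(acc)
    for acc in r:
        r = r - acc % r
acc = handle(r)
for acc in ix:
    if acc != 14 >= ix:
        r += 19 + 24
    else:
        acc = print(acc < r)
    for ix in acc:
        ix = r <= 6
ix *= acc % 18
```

ix = r <= 6

Transformed code:
acc = (ix - r) % (ix - r) // (acc % acc)
acc = ix + r + 39 % 39
r = 21 % 21 - r[acc] % r[acc]
if acc >= 15:
    log(acc)
    for acc in r:
        r = r - acc % r
acc = handle(r)
for acc in ix:
    if acc != 14 and 14 >= ix:
        r += 19 + 24
    else:
        acc = print(acc < r)
    for ix in acc:
        ix = r <= 6
ix *= acc % 18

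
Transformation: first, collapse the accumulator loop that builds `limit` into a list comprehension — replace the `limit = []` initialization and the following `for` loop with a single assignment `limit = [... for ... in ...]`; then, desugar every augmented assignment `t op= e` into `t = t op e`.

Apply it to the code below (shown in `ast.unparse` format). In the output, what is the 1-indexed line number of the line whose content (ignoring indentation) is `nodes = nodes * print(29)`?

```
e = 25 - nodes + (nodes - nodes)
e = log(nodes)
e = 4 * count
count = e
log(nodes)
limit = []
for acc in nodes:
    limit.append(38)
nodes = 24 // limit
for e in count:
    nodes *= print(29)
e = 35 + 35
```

9

Transformed code:
e = 25 - nodes + (nodes - nodes)
e = log(nodes)
e = 4 * count
count = e
log(nodes)
limit = [38 for acc in nodes]
nodes = 24 // limit
for e in count:
    nodes = nodes * print(29)
e = 35 + 35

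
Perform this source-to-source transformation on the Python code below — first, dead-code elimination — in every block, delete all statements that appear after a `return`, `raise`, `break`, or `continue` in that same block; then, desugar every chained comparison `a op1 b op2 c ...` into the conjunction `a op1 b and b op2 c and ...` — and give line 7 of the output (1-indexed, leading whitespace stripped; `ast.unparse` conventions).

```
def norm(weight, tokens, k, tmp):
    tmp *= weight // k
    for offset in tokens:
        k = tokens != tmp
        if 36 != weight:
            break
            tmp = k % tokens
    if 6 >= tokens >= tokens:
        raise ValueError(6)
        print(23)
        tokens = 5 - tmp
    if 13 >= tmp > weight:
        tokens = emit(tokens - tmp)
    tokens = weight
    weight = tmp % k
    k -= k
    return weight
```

if 6 >= tokens and tokens >= tokens:

Transformed code:
def norm(weight, tokens, k, tmp):
    tmp *= weight // k
    for offset in tokens:
        k = tokens != tmp
        if 36 != weight:
            break
    if 6 >= tokens and tokens >= tokens:
        raise ValueError(6)
    if 13 >= tmp and tmp > weight:
        tokens = emit(tokens - tmp)
    tokens = weight
    weight = tmp % k
    k -= k
    return weight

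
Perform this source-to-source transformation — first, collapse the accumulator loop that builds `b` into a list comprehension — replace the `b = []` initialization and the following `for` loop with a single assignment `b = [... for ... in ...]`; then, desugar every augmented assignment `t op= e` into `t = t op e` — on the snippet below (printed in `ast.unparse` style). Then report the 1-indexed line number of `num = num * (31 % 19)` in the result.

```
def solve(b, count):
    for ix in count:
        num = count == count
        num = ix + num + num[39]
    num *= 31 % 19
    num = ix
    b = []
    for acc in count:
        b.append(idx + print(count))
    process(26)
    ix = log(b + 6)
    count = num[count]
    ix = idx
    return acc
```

Transformed code:
def solve(b, count):
    for ix in count:
        num = count == count
        num = ix + num + num[39]
    num = num * (31 % 19)
    num = ix
    b = [idx + print(count) for acc in count]
    process(26)
    ix = log(b + 6)
    count = num[count]
    ix = idx
    return acc

5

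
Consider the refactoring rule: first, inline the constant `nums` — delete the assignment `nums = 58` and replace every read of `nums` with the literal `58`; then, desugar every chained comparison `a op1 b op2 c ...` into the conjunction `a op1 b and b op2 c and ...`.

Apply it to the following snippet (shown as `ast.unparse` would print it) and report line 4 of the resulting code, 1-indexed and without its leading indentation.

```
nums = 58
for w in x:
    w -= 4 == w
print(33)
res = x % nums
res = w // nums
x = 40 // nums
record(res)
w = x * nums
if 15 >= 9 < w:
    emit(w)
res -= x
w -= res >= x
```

Transformed code:
for w in x:
    w -= 4 == w
print(33)
res = x % 58
res = w // 58
x = 40 // 58
record(res)
w = x * 58
if 15 >= 9 and 9 < w:
    emit(w)
res -= x
w -= res >= x

res = x % 58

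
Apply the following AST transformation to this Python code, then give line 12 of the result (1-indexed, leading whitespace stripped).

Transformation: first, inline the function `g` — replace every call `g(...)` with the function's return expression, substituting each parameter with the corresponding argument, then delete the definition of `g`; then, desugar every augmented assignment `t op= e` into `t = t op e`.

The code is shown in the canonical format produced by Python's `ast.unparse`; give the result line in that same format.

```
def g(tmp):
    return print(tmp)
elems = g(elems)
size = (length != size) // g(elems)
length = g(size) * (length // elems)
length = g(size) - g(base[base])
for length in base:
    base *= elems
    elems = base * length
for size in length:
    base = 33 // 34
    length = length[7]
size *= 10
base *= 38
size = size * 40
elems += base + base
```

Transformed code:
elems = print(elems)
size = (length != size) // print(elems)
length = print(size) * (length // elems)
length = print(size) - print(base[base])
for length in base:
    base = base * elems
    elems = base * length
for size in length:
    base = 33 // 34
    length = length[7]
size = size * 10
base = base * 38
size = size * 40
elems = elems + (base + base)

base = base * 38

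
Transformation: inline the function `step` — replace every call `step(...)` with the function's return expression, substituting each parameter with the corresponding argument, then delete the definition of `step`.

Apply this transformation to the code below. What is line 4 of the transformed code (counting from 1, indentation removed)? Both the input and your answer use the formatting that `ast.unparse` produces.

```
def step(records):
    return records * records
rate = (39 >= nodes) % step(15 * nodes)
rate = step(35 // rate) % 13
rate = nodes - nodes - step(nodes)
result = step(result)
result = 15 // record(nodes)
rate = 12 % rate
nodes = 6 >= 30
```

Transformed code:
rate = (39 >= nodes) % (15 * nodes * (15 * nodes))
rate = 35 // rate * (35 // rate) % 13
rate = nodes - nodes - nodes * nodes
result = result * result
result = 15 // record(nodes)
rate = 12 % rate
nodes = 6 >= 30

result = result * result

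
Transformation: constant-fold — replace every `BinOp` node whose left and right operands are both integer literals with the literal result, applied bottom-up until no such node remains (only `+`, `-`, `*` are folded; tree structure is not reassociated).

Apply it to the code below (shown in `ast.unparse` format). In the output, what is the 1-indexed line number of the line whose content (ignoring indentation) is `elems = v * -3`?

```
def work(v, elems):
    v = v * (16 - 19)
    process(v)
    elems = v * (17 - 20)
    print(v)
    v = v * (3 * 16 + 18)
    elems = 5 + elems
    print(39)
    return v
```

Transformed code:
def work(v, elems):
    v = v * -3
    process(v)
    elems = v * -3
    print(v)
    v = v * 66
    elems = 5 + elems
    print(39)
    return v

4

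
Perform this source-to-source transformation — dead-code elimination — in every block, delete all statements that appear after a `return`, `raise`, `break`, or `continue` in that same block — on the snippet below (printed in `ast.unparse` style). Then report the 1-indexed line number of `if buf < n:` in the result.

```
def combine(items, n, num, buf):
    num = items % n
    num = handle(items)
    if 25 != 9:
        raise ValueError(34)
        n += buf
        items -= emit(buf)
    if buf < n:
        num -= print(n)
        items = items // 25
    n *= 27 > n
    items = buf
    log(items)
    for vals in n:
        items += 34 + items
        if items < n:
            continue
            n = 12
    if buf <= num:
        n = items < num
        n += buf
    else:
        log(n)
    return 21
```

6

Transformed code:
def combine(items, n, num, buf):
    num = items % n
    num = handle(items)
    if 25 != 9:
        raise ValueError(34)
    if buf < n:
        num -= print(n)
        items = items // 25
    n *= 27 > n
    items = buf
    log(items)
    for vals in n:
        items += 34 + items
        if items < n:
            continue
    if buf <= num:
        n = items < num
        n += buf
    else:
        log(n)
    return 21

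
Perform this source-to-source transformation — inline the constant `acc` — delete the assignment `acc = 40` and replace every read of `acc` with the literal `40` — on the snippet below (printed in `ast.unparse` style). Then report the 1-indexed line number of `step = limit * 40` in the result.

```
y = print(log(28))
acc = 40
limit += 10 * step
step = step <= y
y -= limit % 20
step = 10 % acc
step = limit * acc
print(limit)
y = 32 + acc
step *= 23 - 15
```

Transformed code:
y = print(log(28))
limit += 10 * step
step = step <= y
y -= limit % 20
step = 10 % 40
step = limit * 40
print(limit)
y = 32 + 40
step *= 23 - 15

6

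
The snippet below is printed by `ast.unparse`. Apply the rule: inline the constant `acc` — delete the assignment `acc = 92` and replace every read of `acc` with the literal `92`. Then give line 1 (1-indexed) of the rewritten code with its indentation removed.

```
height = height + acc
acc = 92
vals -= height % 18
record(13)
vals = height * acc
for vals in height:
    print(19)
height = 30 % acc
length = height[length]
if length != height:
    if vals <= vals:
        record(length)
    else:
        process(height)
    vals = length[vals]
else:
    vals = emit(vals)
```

height = height + 92

Transformed code:
height = height + 92
vals -= height % 18
record(13)
vals = height * 92
for vals in height:
    print(19)
height = 30 % 92
length = height[length]
if length != height:
    if vals <= vals:
        record(length)
    else:
        process(height)
    vals = length[vals]
else:
    vals = emit(vals)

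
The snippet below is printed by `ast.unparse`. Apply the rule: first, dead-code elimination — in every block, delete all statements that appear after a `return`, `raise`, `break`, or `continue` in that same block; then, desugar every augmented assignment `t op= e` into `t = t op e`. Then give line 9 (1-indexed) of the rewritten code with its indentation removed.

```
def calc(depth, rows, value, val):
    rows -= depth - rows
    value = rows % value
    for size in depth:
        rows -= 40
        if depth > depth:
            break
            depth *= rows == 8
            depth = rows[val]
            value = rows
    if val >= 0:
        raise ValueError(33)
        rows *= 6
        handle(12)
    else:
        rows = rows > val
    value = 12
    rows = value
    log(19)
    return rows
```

raise ValueError(33)

Transformed code:
def calc(depth, rows, value, val):
    rows = rows - (depth - rows)
    value = rows % value
    for size in depth:
        rows = rows - 40
        if depth > depth:
            break
    if val >= 0:
        raise ValueError(33)
    else:
        rows = rows > val
    value = 12
    rows = value
    log(19)
    return rows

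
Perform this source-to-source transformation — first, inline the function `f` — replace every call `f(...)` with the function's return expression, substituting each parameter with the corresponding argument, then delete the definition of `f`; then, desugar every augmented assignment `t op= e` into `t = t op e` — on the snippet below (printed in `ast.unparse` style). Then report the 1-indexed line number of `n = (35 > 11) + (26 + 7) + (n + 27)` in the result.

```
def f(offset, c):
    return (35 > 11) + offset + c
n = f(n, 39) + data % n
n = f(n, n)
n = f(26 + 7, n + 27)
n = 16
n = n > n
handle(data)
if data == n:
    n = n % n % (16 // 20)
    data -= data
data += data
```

3

Transformed code:
n = (35 > 11) + n + 39 + data % n
n = (35 > 11) + n + n
n = (35 > 11) + (26 + 7) + (n + 27)
n = 16
n = n > n
handle(data)
if data == n:
    n = n % n % (16 // 20)
    data = data - data
data = data + data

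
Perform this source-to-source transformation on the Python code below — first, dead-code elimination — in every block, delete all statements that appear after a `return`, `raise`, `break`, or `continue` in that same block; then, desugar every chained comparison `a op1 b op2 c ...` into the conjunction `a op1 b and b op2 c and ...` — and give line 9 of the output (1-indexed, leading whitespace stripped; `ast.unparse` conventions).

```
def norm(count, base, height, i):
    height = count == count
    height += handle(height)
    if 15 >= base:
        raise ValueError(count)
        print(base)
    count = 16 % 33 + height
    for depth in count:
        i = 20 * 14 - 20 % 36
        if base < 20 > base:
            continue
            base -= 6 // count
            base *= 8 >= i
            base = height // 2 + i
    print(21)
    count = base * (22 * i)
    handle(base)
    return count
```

if base < 20 and 20 > base:

Transformed code:
def norm(count, base, height, i):
    height = count == count
    height += handle(height)
    if 15 >= base:
        raise ValueError(count)
    count = 16 % 33 + height
    for depth in count:
        i = 20 * 14 - 20 % 36
        if base < 20 and 20 > base:
            continue
    print(21)
    count = base * (22 * i)
    handle(base)
    return count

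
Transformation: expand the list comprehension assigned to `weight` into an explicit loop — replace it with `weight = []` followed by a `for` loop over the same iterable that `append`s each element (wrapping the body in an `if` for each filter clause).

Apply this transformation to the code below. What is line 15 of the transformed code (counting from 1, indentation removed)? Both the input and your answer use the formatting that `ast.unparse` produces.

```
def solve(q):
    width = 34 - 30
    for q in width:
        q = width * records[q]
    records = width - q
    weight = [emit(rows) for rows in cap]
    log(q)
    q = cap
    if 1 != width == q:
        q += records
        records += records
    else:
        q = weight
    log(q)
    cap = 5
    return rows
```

Transformed code:
def solve(q):
    width = 34 - 30
    for q in width:
        q = width * records[q]
    records = width - q
    weight = []
    for rows in cap:
        weight.append(emit(rows))
    log(q)
    q = cap
    if 1 != width == q:
        q += records
        records += records
    else:
        q = weight
    log(q)
    cap = 5
    return rows

q = weight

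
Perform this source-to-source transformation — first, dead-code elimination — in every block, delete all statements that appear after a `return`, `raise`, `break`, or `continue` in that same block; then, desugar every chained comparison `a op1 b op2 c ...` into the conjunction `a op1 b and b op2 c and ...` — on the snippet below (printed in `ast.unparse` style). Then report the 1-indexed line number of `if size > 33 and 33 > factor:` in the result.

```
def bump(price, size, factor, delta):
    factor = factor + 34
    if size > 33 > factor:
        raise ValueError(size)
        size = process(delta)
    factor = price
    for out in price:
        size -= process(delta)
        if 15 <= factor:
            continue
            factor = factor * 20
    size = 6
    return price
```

Transformed code:
def bump(price, size, factor, delta):
    factor = factor + 34
    if size > 33 and 33 > factor:
        raise ValueError(size)
    factor = price
    for out in price:
        size -= process(delta)
        if 15 <= factor:
            continue
    size = 6
    return price

3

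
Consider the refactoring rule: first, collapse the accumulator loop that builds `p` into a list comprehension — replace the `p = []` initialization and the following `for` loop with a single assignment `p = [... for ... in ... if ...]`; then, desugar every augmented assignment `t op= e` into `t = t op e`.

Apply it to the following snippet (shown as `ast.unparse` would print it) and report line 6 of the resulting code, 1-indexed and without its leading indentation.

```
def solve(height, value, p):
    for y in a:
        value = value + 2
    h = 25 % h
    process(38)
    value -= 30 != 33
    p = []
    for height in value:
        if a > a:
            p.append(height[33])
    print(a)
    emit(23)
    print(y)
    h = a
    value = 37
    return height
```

value = value - (30 != 33)

Transformed code:
def solve(height, value, p):
    for y in a:
        value = value + 2
    h = 25 % h
    process(38)
    value = value - (30 != 33)
    p = [height[33] for height in value if a > a]
    print(a)
    emit(23)
    print(y)
    h = a
    value = 37
    return height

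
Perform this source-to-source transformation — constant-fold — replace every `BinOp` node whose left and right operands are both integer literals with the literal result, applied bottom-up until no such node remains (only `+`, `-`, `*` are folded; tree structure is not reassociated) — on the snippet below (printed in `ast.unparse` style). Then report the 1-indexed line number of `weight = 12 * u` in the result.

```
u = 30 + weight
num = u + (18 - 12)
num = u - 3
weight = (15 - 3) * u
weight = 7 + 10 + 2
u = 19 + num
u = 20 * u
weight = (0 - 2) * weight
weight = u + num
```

Transformed code:
u = 30 + weight
num = u + 6
num = u - 3
weight = 12 * u
weight = 19
u = 19 + num
u = 20 * u
weight = -2 * weight
weight = u + num

4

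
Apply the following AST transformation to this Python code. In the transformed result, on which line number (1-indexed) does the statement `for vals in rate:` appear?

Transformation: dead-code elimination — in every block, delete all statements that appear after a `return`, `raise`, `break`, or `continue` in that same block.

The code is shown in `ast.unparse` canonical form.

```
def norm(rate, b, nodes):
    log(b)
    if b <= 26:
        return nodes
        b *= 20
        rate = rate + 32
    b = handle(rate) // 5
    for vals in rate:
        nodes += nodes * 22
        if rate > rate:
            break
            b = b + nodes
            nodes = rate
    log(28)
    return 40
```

6

Transformed code:
def norm(rate, b, nodes):
    log(b)
    if b <= 26:
        return nodes
    b = handle(rate) // 5
    for vals in rate:
        nodes += nodes * 22
        if rate > rate:
            break
    log(28)
    return 40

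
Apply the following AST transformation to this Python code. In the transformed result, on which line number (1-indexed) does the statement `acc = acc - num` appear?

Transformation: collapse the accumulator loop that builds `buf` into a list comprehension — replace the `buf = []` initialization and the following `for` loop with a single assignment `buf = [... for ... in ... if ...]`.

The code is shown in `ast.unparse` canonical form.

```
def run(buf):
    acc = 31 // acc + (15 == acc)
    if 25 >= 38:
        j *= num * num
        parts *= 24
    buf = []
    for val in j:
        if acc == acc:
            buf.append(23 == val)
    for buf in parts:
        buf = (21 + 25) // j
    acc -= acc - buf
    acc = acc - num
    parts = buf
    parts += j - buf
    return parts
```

10

Transformed code:
def run(buf):
    acc = 31 // acc + (15 == acc)
    if 25 >= 38:
        j *= num * num
        parts *= 24
    buf = [23 == val for val in j if acc == acc]
    for buf in parts:
        buf = (21 + 25) // j
    acc -= acc - buf
    acc = acc - num
    parts = buf
    parts += j - buf
    return parts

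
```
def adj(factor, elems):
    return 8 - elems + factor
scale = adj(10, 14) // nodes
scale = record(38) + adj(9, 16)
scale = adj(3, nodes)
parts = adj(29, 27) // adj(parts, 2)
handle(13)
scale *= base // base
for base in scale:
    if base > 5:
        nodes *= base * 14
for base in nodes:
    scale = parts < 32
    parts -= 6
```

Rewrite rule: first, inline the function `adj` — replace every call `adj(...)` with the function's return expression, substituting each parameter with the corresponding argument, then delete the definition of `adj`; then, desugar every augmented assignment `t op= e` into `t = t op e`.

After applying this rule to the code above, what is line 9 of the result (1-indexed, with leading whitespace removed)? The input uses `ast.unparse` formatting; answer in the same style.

Transformed code:
scale = (8 - 14 + 10) // nodes
scale = record(38) + (8 - 16 + 9)
scale = 8 - nodes + 3
parts = (8 - 27 + 29) // (8 - 2 + parts)
handle(13)
scale = scale * (base // base)
for base in scale:
    if base > 5:
        nodes = nodes * (base * 14)
for base in nodes:
    scale = parts < 32
    parts = parts - 6

nodes = nodes * (base * 14)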